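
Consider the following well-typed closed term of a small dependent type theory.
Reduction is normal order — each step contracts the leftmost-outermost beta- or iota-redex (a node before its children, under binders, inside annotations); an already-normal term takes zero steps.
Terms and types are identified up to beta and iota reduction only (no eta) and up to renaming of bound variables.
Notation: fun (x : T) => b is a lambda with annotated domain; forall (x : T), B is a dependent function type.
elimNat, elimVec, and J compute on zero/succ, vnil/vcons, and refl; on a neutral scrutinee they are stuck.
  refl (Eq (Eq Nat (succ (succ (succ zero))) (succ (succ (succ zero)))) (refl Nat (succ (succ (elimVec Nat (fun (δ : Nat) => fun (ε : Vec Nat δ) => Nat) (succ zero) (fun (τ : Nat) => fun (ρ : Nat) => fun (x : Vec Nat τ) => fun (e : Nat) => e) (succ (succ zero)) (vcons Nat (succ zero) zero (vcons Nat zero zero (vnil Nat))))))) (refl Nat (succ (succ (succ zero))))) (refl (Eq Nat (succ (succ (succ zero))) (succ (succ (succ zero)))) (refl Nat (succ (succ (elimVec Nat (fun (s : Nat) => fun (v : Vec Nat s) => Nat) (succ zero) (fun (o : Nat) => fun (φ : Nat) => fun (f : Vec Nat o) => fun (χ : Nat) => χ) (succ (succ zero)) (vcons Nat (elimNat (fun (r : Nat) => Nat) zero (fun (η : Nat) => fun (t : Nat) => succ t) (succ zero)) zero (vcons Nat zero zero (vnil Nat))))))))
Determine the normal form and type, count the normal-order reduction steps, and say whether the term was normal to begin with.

reduced normal form:
  refl (Eq (Eq Nat (succ (succ (succ zero))) (succ (succ (succ zero)))) (refl Nat (succ (succ (succ zero)))) (refl Nat (succ (succ (succ zero))))) (refl (Eq Nat (succ (succ (succ zero))) (succ (succ (succ zero)))) (refl Nat (succ (succ (succ zero)))))
type:
  Eq (Eq (Eq Nat (succ (succ (succ zero))) (succ (succ (succ zero)))) (refl Nat (succ (succ (succ zero)))) (refl Nat (succ (succ (succ zero))))) (refl (Eq Nat (succ (succ (succ zero))) (succ (succ (succ zero)))) (refl Nat (succ (succ (succ zero))))) (refl (Eq Nat (succ (succ (succ zero))) (succ (succ (succ zero)))) (refl Nat (succ (succ (succ zero)))))
steps to reach normal form (normal order): 22
started in normal form: no
first redex: an elimVec iota-redex


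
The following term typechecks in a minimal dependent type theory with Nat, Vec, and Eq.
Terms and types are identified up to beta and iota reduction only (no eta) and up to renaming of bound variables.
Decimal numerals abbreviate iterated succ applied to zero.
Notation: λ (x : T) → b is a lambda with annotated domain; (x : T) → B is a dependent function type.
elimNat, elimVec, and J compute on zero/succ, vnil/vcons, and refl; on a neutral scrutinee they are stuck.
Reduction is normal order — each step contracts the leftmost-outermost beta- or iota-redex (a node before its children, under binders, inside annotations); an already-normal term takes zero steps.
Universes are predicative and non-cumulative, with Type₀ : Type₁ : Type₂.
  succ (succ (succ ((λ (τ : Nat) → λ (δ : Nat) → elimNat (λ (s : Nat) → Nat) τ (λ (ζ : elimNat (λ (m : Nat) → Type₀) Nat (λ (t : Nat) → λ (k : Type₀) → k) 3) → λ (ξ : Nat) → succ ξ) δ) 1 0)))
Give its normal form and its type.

normal form:
  4
inferred type:
  Nat


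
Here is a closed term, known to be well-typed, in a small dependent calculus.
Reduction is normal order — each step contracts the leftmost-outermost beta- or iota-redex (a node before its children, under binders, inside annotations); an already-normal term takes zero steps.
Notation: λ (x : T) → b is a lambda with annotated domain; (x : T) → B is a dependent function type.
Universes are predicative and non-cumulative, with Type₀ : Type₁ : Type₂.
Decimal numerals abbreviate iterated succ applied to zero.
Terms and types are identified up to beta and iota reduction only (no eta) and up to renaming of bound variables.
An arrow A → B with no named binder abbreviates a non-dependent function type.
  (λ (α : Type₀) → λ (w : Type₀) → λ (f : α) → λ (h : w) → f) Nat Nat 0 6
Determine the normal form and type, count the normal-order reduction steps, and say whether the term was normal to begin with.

normal form:
  0
type:
  Nat
steps to reach normal form (normal order): 4
already normal: no
first redex: a beta-redex


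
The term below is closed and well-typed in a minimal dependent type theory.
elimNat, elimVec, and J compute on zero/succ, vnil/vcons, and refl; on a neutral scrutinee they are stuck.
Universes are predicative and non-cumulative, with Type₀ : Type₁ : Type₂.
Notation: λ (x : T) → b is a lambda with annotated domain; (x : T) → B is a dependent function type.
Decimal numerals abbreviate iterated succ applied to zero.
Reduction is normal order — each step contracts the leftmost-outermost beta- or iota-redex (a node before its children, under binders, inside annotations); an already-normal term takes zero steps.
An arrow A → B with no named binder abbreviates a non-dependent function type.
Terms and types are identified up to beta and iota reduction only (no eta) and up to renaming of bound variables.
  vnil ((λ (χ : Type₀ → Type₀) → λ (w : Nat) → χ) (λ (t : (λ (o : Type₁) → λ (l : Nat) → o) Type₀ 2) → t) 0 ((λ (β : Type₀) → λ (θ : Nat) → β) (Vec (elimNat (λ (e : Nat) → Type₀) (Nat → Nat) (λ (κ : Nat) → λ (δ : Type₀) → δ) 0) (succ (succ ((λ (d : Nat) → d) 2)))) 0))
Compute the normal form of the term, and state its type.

reduced normal form:
  vnil (Vec (Nat → Nat) 4)
type:
  Vec (Vec (Nat → Nat) 4) 0


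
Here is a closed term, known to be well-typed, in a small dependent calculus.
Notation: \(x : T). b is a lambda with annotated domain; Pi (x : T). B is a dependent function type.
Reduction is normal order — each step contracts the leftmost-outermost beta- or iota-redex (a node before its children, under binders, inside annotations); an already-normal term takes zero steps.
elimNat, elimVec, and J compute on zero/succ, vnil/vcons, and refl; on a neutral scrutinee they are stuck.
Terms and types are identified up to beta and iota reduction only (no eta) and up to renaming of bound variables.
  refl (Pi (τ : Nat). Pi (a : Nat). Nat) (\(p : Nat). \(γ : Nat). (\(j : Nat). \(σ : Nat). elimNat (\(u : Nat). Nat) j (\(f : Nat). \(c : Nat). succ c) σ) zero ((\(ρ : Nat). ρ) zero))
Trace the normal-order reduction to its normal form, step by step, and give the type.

normal-order reduction:
  refl (Pi (τ : Nat). Pi (a : Nat). Nat) (\(p : Nat). \(γ : Nat). (\(j : Nat). \(σ : Nat). elimNat (\(u : Nat). Nat) j (\(f : Nat). \(c : Nat). succ c) σ) zero ((\(ρ : Nat). ρ) zero))
  ~> refl (Pi (τ : Nat). Pi (a : Nat). Nat) (\(p : Nat). \(γ : Nat). (\(j : Nat). elimNat (\(σ : Nat). Nat) zero (\(u : Nat). \(f : Nat). succ f) j) ((\(c : Nat). c) zero))
  ~> refl (Pi (τ : Nat). Pi (a : Nat). Nat) (\(p : Nat). \(γ : Nat). elimNat (\(j : Nat). Nat) zero (\(σ : Nat). \(u : Nat). succ u) ((\(f : Nat). f) zero))
  ~> refl (Pi (τ : Nat). Pi (a : Nat). Nat) (\(p : Nat). \(γ : Nat). elimNat (\(j : Nat). Nat) zero (\(σ : Nat). \(u : Nat). succ u) zero)
  ~> refl (Pi (τ : Nat). Pi (a : Nat). Nat) (\(p : Nat). \(γ : Nat). zero)
the term's type:
  Eq (Pi (τ : Nat). Pi (a : Nat). Nat) (\(p : Nat). \(γ : Nat). zero) (\(j : Nat). \(σ : Nat). zero)


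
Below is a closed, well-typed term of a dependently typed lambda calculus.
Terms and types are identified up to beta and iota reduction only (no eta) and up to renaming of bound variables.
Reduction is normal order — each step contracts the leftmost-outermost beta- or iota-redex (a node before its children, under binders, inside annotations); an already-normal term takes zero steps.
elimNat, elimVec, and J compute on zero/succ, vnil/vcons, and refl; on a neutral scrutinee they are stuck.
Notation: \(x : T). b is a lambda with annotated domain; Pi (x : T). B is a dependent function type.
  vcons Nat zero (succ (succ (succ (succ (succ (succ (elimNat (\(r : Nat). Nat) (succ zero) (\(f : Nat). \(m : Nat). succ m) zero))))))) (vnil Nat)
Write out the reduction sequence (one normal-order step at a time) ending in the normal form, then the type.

normal-order reduction:
  vcons Nat zero (succ (succ (succ (succ (succ (succ (elimNat (\(r : Nat). Nat) (succ zero) (\(f : Nat). \(m : Nat). succ m) zero))))))) (vnil Nat)
  ~> vcons Nat zero (succ (succ (succ (succ (succ (succ (succ zero))))))) (vnil Nat)
inferred type:
  Vec Nat (succ zero)


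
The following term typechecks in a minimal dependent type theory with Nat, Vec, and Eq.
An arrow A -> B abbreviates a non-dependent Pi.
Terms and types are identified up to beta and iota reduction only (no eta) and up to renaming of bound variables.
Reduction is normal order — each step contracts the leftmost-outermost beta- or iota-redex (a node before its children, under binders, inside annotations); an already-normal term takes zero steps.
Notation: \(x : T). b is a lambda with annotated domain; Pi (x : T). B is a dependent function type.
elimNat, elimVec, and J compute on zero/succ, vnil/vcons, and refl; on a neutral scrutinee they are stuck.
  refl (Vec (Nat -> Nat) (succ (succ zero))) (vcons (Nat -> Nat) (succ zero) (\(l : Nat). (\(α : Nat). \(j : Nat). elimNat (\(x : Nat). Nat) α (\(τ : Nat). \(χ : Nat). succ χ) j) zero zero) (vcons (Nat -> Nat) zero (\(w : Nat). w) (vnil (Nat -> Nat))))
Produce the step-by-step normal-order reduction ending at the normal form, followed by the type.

reduction (normal order):
  refl (Vec (Nat -> Nat) (succ (succ zero))) (vcons (Nat -> Nat) (succ zero) (\(l : Nat). (\(α : Nat). \(j : Nat). elimNat (\(x : Nat). Nat) α (\(τ : Nat). \(χ : Nat). succ χ) j) zero zero) (vcons (Nat -> Nat) zero (\(w : Nat). w) (vnil (Nat -> Nat))))
  ~> refl (Vec (Nat -> Nat) (succ (succ zero))) (vcons (Nat -> Nat) (succ zero) (\(l : Nat). (\(α : Nat). elimNat (\(j : Nat). Nat) zero (\(x : Nat). \(τ : Nat). succ τ) α) zero) (vcons (Nat -> Nat) zero (\(χ : Nat). χ) (vnil (Nat -> Nat))))
  ~> refl (Vec (Nat -> Nat) (succ (succ zero))) (vcons (Nat -> Nat) (succ zero) (\(l : Nat). elimNat (\(α : Nat). Nat) zero (\(j : Nat). \(x : Nat). succ x) zero) (vcons (Nat -> Nat) zero (\(τ : Nat). τ) (vnil (Nat -> Nat))))
  ~> refl (Vec (Nat -> Nat) (succ (succ zero))) (vcons (Nat -> Nat) (succ zero) (\(l : Nat). zero) (vcons (Nat -> Nat) zero (\(α : Nat). α) (vnil (Nat -> Nat))))
inferred type:
  Eq (Vec (Nat -> Nat) (succ (succ zero))) (vcons (Nat -> Nat) (succ zero) (\(l : Nat). zero) (vcons (Nat -> Nat) zero (\(α : Nat). α) (vnil (Nat -> Nat)))) (vcons (Nat -> Nat) (succ zero) (\(j : Nat). zero) (vcons (Nat -> Nat) zero (\(x : Nat). x) (vnil (Nat -> Nat))))


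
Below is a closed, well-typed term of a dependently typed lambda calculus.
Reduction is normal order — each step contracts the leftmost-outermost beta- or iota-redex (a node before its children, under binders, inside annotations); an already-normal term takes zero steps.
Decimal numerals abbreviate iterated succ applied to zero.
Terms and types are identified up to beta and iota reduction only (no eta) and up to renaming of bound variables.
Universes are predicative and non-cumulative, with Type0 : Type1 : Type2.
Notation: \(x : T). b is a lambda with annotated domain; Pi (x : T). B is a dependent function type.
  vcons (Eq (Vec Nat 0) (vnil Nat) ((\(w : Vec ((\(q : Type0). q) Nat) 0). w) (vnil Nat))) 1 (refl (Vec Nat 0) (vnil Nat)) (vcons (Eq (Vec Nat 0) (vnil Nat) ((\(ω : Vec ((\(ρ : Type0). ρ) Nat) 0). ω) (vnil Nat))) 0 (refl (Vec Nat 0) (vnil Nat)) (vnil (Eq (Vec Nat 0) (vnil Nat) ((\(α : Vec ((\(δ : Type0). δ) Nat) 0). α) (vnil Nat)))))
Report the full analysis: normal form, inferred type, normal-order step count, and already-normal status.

resulting normal form:
  vcons (Eq (Vec Nat 0) (vnil Nat) (vnil Nat)) 1 (refl (Vec Nat 0) (vnil Nat)) (vcons (Eq (Vec Nat 0) (vnil Nat) (vnil Nat)) 0 (refl (Vec Nat 0) (vnil Nat)) (vnil (Eq (Vec Nat 0) (vnil Nat) (vnil Nat))))
inferred type:
  Vec (Eq (Vec Nat 0) (vnil Nat) (vnil Nat)) 2
normal-order step count: 3
term was already normal: no
first redex: a beta-redex


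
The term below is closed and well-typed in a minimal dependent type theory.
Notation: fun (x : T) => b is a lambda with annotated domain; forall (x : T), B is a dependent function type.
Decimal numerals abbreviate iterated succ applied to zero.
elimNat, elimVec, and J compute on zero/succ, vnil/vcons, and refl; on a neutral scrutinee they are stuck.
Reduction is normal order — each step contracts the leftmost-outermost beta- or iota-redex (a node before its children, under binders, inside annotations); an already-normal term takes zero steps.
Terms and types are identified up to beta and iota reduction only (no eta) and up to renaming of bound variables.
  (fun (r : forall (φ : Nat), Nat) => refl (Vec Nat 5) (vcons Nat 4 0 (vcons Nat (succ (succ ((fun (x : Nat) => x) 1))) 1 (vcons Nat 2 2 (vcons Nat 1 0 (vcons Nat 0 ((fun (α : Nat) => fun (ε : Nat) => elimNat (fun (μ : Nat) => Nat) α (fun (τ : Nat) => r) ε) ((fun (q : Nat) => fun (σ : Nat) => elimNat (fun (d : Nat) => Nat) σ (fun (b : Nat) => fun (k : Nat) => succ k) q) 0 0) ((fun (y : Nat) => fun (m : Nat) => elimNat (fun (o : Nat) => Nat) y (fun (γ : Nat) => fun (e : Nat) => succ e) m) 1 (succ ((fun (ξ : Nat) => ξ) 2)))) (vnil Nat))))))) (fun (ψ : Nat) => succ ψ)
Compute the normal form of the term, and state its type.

resulting normal form:
  refl (Vec Nat 5) (vcons Nat 4 0 (vcons Nat 3 1 (vcons Nat 2 2 (vcons Nat 1 0 (vcons Nat 0 4 (vnil Nat))))))
the term's type:
  Eq (Vec Nat 5) (vcons Nat 4 0 (vcons Nat 3 1 (vcons Nat 2 2 (vcons Nat 1 0 (vcons Nat 0 4 (vnil Nat)))))) (vcons Nat 4 0 (vcons Nat 3 1 (vcons Nat 2 2 (vcons Nat 1 0 (vcons Nat 0 4 (vnil Nat))))))
observation: 33 normal-order steps normalize the term, beginning with a beta-redex.


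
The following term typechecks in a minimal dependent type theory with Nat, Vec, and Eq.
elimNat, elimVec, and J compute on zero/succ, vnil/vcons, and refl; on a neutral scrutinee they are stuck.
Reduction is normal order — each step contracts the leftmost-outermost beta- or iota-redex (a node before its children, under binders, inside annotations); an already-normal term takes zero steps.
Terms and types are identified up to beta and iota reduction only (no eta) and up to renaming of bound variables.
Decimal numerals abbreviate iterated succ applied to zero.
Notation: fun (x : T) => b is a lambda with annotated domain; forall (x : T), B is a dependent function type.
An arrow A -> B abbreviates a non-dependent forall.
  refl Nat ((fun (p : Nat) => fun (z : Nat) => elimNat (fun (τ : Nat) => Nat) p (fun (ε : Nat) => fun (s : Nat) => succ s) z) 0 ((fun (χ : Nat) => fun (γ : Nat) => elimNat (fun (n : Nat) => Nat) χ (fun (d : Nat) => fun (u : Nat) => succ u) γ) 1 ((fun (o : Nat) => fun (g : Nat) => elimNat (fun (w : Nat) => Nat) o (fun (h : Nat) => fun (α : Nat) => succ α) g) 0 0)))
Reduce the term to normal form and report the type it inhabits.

reduced normal form:
  refl Nat 1
the term's type:
  Eq Nat 1 1
observation: the first redex contracted is a beta-redex; the normal form is reached in 12 normal-order steps.


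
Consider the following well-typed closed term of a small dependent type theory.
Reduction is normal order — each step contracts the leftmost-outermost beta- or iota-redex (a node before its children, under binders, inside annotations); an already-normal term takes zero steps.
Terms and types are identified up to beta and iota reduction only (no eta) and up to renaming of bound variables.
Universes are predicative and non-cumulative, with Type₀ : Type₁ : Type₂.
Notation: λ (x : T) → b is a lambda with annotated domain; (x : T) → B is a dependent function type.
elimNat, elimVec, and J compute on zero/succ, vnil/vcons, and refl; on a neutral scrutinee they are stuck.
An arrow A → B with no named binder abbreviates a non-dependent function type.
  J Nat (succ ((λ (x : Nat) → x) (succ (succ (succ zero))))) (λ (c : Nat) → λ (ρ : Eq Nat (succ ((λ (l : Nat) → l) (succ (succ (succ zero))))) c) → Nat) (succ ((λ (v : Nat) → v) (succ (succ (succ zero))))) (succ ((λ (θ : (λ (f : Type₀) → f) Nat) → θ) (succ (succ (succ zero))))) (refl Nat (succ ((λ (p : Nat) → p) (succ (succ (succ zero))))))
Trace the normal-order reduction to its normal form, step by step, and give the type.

reduction (normal order):
  J Nat (succ ((λ (x : Nat) → x) (succ (succ (succ zero))))) (λ (c : Nat) → λ (ρ : Eq Nat (succ ((λ (l : Nat) → l) (succ (succ (succ zero))))) c) → Nat) (succ ((λ (v : Nat) → v) (succ (succ (succ zero))))) (succ ((λ (θ : (λ (f : Type₀) → f) Nat) → θ) (succ (succ (succ zero))))) (refl Nat (succ ((λ (p : Nat) → p) (succ (succ (succ zero))))))
  ~> succ ((λ (x : Nat) → x) (succ (succ (succ zero))))
  ~> succ (succ (succ (succ zero)))
inferred type:
  Nat


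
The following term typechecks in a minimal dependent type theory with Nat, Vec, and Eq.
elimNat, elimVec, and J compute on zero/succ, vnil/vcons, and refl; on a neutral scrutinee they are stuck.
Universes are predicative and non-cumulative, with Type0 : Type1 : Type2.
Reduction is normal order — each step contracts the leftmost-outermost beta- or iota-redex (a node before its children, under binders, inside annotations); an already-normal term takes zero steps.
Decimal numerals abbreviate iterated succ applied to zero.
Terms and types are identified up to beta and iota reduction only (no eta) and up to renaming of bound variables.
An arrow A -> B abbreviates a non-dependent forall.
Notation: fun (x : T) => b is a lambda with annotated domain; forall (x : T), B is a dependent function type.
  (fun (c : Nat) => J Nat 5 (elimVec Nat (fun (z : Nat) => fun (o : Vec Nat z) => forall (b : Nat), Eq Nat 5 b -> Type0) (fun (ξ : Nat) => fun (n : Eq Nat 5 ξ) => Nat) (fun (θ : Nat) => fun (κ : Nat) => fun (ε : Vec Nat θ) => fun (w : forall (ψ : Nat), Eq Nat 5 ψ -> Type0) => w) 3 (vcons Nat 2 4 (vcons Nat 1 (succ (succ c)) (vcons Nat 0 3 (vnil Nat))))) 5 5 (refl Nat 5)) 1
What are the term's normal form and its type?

reduced normal form:
  5
type:
  Nat


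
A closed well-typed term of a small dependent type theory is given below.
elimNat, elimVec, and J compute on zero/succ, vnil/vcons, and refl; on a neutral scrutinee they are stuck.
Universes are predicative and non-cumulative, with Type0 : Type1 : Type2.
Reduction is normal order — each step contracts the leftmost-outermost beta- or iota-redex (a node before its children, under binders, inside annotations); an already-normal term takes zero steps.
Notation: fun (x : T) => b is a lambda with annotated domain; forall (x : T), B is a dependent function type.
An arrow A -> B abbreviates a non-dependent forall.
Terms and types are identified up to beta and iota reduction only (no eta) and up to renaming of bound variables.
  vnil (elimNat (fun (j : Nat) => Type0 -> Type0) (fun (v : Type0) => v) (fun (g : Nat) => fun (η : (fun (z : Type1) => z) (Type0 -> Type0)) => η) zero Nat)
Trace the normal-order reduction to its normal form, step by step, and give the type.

normal-order reduction:
  vnil (elimNat (fun (j : Nat) => Type0 -> Type0) (fun (v : Type0) => v) (fun (g : Nat) => fun (η : (fun (z : Type1) => z) (Type0 -> Type0)) => η) zero Nat)
  ~> vnil ((fun (j : Type0) => j) Nat)
  ~> vnil Nat
the term's type:
  Vec Nat zero


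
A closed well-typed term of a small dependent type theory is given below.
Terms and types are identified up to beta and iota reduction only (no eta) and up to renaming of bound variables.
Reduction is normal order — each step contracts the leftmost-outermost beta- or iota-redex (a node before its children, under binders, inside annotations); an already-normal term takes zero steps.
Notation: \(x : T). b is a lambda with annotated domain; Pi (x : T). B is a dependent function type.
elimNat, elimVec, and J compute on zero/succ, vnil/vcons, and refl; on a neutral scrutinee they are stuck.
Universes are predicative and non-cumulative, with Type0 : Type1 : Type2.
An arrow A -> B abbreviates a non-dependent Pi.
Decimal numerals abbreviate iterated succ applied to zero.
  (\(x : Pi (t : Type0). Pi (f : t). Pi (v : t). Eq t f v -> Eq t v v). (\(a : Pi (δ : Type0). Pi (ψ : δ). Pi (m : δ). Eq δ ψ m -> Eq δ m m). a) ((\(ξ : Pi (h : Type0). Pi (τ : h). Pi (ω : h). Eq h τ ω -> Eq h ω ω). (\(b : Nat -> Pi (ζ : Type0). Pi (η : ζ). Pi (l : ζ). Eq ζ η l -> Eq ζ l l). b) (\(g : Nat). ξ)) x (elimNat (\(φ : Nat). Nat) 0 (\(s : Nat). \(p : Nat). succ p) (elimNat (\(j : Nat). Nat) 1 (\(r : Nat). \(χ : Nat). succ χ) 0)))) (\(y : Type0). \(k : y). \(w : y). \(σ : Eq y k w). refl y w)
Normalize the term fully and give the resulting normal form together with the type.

normal form:
  \(x : Type0). \(t : x). \(f : x). \(v : Eq x t f). refl x f
the term's type:
  Pi (x : Type0). Pi (t : x). Pi (f : x). Eq x t f -> Eq x f f


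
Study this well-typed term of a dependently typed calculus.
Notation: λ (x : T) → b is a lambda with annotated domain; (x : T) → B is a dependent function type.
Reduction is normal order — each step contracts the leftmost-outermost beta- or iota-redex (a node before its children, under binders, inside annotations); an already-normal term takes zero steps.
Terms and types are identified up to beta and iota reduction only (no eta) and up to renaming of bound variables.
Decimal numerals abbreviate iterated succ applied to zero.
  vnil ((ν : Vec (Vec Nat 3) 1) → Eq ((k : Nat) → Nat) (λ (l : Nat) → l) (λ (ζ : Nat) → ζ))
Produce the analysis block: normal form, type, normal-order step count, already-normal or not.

resulting normal form:
  vnil ((ν : Vec (Vec Nat 3) 1) → Eq ((k : Nat) → Nat) (λ (l : Nat) → l) (λ (ζ : Nat) → ζ))
inferred type:
  Vec ((ν : Vec (Vec Nat 3) 1) → Eq ((k : Nat) → Nat) (λ (l : Nat) → l) (λ (ζ : Nat) → ζ)) 0
normal-order step count: 0
already normal: yes


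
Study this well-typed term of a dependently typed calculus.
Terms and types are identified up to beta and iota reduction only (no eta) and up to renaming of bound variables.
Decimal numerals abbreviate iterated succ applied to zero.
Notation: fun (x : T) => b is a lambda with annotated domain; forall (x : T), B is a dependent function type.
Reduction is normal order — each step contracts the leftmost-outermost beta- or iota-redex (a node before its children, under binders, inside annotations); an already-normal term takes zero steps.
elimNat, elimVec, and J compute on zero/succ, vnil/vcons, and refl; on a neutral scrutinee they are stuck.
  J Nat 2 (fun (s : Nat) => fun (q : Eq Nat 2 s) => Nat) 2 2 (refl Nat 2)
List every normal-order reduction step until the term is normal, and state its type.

normal-order reduction sequence:
  J Nat 2 (fun (s : Nat) => fun (q : Eq Nat 2 s) => Nat) 2 2 (refl Nat 2)
  ~> 2
the term's type:
  Nat


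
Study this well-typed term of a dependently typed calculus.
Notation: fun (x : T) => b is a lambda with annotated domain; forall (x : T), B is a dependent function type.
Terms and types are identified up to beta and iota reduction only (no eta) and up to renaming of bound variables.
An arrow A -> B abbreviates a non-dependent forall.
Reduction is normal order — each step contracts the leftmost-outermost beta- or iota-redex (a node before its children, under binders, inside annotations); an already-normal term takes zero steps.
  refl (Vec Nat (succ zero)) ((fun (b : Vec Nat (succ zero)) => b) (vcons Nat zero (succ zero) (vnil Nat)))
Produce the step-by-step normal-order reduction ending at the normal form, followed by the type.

normal-order reduction:
  refl (Vec Nat (succ zero)) ((fun (b : Vec Nat (succ zero)) => b) (vcons Nat zero (succ zero) (vnil Nat)))
  ~> refl (Vec Nat (succ zero)) (vcons Nat zero (succ zero) (vnil Nat))
type:
  Eq (Vec Nat (succ zero)) (vcons Nat zero (succ zero) (vnil Nat)) (vcons Nat zero (succ zero) (vnil Nat))


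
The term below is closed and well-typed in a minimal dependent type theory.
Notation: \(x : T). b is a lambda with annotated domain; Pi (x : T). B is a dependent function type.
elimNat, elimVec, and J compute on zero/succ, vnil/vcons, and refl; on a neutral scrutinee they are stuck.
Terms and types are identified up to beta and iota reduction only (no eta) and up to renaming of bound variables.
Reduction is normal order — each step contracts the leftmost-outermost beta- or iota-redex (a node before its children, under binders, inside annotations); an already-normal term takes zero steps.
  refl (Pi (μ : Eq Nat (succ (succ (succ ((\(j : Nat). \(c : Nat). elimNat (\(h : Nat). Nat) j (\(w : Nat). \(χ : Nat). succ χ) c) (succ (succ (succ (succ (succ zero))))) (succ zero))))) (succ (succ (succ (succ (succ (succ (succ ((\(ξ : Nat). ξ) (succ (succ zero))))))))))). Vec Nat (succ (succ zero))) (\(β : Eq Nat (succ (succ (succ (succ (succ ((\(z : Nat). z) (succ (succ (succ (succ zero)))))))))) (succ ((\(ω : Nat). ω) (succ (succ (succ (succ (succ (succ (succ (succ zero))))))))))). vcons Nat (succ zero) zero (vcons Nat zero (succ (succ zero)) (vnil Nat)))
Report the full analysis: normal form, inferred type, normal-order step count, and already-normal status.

resulting normal form:
  refl (Pi (μ : Eq Nat (succ (succ (succ (succ (succ (succ (succ (succ (succ zero))))))))) (succ (succ (succ (succ (succ (succ (succ (succ (succ zero)))))))))). Vec Nat (succ (succ zero))) (\(j : Eq Nat (succ (succ (succ (succ (succ (succ (succ (succ (succ zero))))))))) (succ (succ (succ (succ (succ (succ (succ (succ (succ zero)))))))))). vcons Nat (succ zero) zero (vcons Nat zero (succ (succ zero)) (vnil Nat)))
type:
  Eq (Pi (μ : Eq Nat (succ (succ (succ (succ (succ (succ (succ (succ (succ zero))))))))) (succ (succ (succ (succ (succ (succ (succ (succ (succ zero)))))))))). Vec Nat (succ (succ zero))) (\(j : Eq Nat (succ (succ (succ (succ (succ (succ (succ (succ (succ zero))))))))) (succ (succ (succ (succ (succ (succ (succ (succ (succ zero)))))))))). vcons Nat (succ zero) zero (vcons Nat zero (succ (succ zero)) (vnil Nat))) (\(c : Eq Nat (succ (succ (succ (succ (succ (succ (succ (succ (succ zero))))))))) (succ (succ (succ (succ (succ (succ (succ (succ (succ zero)))))))))). vcons Nat (succ zero) zero (vcons Nat zero (succ (succ zero)) (vnil Nat)))
steps to reach normal form (normal order): 9
already normal: no
first contracted redex: a beta-redex


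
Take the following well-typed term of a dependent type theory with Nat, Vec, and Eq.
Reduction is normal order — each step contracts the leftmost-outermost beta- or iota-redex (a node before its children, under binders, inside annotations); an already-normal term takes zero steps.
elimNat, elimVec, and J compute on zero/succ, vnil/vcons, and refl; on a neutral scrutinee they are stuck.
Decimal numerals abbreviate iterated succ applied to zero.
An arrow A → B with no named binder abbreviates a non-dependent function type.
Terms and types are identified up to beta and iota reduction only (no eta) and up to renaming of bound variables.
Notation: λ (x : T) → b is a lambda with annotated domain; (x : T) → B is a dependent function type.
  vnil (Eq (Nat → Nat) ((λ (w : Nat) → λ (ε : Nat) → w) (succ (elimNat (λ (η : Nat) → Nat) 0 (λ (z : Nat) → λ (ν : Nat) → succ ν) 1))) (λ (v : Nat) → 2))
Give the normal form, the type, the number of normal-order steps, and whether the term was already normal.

resulting normal form:
  vnil (Eq (Nat → Nat) (λ (w : Nat) → 2) (λ (ε : Nat) → 2))
type:
  Vec (Eq (Nat → Nat) (λ (w : Nat) → 2) (λ (ε : Nat) → 2)) 0
reduction steps (normal order): 5
already normal: no
first redex: a beta-redex


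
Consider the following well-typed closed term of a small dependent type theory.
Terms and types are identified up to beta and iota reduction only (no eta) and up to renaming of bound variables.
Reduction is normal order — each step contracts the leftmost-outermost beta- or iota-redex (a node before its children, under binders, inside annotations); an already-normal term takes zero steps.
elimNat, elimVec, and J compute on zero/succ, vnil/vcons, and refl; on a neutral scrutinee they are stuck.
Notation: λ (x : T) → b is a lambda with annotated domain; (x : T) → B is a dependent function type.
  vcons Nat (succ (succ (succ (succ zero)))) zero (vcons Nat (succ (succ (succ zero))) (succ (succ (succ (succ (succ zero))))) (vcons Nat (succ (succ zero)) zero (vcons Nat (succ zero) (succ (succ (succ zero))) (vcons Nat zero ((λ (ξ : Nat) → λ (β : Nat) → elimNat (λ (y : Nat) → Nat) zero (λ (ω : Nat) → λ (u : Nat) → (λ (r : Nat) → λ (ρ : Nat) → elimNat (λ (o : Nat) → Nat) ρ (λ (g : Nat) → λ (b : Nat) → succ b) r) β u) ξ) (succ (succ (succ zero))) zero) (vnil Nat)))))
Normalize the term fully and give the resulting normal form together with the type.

reduced normal form:
  vcons Nat (succ (succ (succ (succ zero)))) zero (vcons Nat (succ (succ (succ zero))) (succ (succ (succ (succ (succ zero))))) (vcons Nat (succ (succ zero)) zero (vcons Nat (succ zero) (succ (succ (succ zero))) (vcons Nat zero zero (vnil Nat)))))
inferred type:
  Vec Nat (succ (succ (succ (succ (succ zero)))))


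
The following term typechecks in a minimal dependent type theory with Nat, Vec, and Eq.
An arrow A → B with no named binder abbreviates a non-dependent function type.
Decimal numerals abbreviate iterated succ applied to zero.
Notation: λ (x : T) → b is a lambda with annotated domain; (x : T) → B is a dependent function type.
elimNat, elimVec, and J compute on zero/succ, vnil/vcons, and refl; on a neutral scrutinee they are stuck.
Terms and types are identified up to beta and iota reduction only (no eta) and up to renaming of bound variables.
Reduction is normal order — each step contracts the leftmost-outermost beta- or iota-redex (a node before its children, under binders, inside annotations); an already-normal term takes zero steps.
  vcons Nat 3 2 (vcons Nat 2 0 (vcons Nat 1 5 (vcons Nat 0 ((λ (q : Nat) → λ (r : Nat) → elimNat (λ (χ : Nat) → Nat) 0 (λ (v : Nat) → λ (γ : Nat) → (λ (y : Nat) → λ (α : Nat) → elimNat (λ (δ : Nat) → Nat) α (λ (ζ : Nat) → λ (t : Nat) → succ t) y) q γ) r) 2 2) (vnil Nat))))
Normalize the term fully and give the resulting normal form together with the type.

normal form:
  vcons Nat 3 2 (vcons Nat 2 0 (vcons Nat 1 5 (vcons Nat 0 4 (vnil Nat))))
the term's type:
  Vec Nat 4


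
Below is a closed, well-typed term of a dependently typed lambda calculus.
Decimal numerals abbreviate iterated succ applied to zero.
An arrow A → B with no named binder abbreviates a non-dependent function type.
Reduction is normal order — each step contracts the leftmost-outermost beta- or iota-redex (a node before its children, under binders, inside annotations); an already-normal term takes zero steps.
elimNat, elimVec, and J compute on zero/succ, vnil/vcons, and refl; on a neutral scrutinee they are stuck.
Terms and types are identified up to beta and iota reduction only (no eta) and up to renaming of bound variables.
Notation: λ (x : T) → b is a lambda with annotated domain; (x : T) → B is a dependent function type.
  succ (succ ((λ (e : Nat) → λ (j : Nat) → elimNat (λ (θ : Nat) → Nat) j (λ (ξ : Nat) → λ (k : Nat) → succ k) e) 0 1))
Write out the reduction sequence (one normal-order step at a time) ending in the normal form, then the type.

reduction (normal order):
  succ (succ ((λ (e : Nat) → λ (j : Nat) → elimNat (λ (θ : Nat) → Nat) j (λ (ξ : Nat) → λ (k : Nat) → succ k) e) 0 1))
  ~> succ (succ ((λ (e : Nat) → elimNat (λ (j : Nat) → Nat) e (λ (θ : Nat) → λ (ξ : Nat) → succ ξ) 0) 1))
  ~> succ (succ (elimNat (λ (e : Nat) → Nat) 1 (λ (j : Nat) → λ (θ : Nat) → succ θ) 0))
  ~> 3
inferred type:
  Nat


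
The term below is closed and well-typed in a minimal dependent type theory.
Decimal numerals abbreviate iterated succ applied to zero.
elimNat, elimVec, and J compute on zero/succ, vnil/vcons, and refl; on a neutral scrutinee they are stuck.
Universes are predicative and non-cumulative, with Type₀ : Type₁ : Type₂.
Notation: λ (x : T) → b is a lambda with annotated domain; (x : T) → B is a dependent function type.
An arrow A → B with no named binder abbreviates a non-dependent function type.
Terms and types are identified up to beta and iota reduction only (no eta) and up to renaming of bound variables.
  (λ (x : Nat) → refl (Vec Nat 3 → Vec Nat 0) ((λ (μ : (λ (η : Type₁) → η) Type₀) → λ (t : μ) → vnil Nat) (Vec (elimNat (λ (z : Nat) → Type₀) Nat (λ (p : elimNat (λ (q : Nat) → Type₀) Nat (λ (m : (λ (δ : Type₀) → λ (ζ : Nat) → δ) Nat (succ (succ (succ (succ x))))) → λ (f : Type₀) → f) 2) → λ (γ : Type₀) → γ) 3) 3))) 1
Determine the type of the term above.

type:
  Eq (Vec Nat 3 → Vec Nat 0) (λ (x : Vec Nat 3) → vnil Nat) (λ (μ : Vec Nat 3) → vnil Nat)


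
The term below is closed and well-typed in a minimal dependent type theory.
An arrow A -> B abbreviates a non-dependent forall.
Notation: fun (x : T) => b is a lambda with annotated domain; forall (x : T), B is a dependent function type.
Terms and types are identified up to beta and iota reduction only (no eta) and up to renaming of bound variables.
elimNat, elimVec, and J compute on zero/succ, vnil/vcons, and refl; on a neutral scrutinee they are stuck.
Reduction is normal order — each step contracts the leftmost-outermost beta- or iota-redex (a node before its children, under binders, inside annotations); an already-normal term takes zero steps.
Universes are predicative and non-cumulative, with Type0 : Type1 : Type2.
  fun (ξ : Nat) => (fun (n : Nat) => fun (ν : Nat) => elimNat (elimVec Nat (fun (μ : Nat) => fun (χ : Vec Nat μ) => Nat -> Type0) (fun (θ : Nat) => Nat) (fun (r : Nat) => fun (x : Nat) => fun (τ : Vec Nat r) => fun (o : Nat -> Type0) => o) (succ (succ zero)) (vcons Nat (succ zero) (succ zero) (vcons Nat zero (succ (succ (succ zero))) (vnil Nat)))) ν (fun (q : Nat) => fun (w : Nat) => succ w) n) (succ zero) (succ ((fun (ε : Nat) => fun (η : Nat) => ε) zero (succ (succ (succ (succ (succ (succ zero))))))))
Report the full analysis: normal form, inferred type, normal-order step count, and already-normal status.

reduced normal form:
  fun (ξ : Nat) => succ (succ zero)
the term's type:
  Nat -> Nat
normal-order step count: 8
started in normal form: no
first redex: a beta-redex


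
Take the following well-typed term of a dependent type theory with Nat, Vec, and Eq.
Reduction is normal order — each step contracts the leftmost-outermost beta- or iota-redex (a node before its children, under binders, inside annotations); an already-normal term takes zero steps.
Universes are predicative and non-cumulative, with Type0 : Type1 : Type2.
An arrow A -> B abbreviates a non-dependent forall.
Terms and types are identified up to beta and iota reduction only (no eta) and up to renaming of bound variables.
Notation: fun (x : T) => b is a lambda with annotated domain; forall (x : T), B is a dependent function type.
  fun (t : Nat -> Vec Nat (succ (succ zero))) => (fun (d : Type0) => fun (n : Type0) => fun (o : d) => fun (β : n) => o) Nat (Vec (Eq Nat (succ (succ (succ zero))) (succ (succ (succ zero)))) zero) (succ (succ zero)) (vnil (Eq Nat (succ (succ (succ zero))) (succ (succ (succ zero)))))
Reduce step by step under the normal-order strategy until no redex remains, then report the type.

normal-order reduction sequence:
  fun (t : Nat -> Vec Nat (succ (succ zero))) => (fun (d : Type0) => fun (n : Type0) => fun (o : d) => fun (β : n) => o) Nat (Vec (Eq Nat (succ (succ (succ zero))) (succ (succ (succ zero)))) zero) (succ (succ zero)) (vnil (Eq Nat (succ (succ (succ zero))) (succ (succ (succ zero)))))
  ~> fun (t : Nat -> Vec Nat (succ (succ zero))) => (fun (d : Type0) => fun (n : Nat) => fun (o : d) => n) (Vec (Eq Nat (succ (succ (succ zero))) (succ (succ (succ zero)))) zero) (succ (succ zero)) (vnil (Eq Nat (succ (succ (succ zero))) (succ (succ (succ zero)))))
  ~> fun (t : Nat -> Vec Nat (succ (succ zero))) => (fun (d : Nat) => fun (n : Vec (Eq Nat (succ (succ (succ zero))) (succ (succ (succ zero)))) zero) => d) (succ (succ zero)) (vnil (Eq Nat (succ (succ (succ zero))) (succ (succ (succ zero)))))
  ~> fun (t : Nat -> Vec Nat (succ (succ zero))) => (fun (d : Vec (Eq Nat (succ (succ (succ zero))) (succ (succ (succ zero)))) zero) => succ (succ zero)) (vnil (Eq Nat (succ (succ (succ zero))) (succ (succ (succ zero)))))
  ~> fun (t : Nat -> Vec Nat (succ (succ zero))) => succ (succ zero)
the term's type:
  (Nat -> Vec Nat (succ (succ zero))) -> Nat


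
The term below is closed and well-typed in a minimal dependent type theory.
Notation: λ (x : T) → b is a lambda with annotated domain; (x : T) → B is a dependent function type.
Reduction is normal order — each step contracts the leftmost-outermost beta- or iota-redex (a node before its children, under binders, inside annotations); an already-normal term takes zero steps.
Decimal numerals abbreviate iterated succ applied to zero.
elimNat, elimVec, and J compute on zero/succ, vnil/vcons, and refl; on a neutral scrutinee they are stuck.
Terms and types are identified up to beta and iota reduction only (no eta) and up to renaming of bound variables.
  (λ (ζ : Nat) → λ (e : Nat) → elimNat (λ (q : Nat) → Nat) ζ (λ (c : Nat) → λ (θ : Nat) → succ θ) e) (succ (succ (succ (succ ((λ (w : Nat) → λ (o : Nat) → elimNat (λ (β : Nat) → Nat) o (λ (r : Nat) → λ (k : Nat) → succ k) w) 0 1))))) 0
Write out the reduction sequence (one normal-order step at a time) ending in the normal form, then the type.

normal-order reduction:
  (λ (ζ : Nat) → λ (e : Nat) → elimNat (λ (q : Nat) → Nat) ζ (λ (c : Nat) → λ (θ : Nat) → succ θ) e) (succ (succ (succ (succ ((λ (w : Nat) → λ (o : Nat) → elimNat (λ (β : Nat) → Nat) o (λ (r : Nat) → λ (k : Nat) → succ k) w) 0 1))))) 0
  ~> (λ (ζ : Nat) → elimNat (λ (e : Nat) → Nat) (succ (succ (succ (succ ((λ (q : Nat) → λ (c : Nat) → elimNat (λ (θ : Nat) → Nat) c (λ (w : Nat) → λ (o : Nat) → succ o) q) 0 1))))) (λ (β : Nat) → λ (r : Nat) → succ r) ζ) 0
  ~> elimNat (λ (ζ : Nat) → Nat) (succ (succ (succ (succ ((λ (e : Nat) → λ (q : Nat) → elimNat (λ (c : Nat) → Nat) q (λ (θ : Nat) → λ (w : Nat) → succ w) e) 0 1))))) (λ (o : Nat) → λ (β : Nat) → succ β) 0
  ~> succ (succ (succ (succ ((λ (ζ : Nat) → λ (e : Nat) → elimNat (λ (q : Nat) → Nat) e (λ (c : Nat) → λ (θ : Nat) → succ θ) ζ) 0 1))))
  ~> succ (succ (succ (succ ((λ (ζ : Nat) → elimNat (λ (e : Nat) → Nat) ζ (λ (q : Nat) → λ (c : Nat) → succ c) 0) 1))))
  ~> succ (succ (succ (succ (elimNat (λ (ζ : Nat) → Nat) 1 (λ (e : Nat) → λ (q : Nat) → succ q) 0))))
  ~> 5
the term's type:
  Nat


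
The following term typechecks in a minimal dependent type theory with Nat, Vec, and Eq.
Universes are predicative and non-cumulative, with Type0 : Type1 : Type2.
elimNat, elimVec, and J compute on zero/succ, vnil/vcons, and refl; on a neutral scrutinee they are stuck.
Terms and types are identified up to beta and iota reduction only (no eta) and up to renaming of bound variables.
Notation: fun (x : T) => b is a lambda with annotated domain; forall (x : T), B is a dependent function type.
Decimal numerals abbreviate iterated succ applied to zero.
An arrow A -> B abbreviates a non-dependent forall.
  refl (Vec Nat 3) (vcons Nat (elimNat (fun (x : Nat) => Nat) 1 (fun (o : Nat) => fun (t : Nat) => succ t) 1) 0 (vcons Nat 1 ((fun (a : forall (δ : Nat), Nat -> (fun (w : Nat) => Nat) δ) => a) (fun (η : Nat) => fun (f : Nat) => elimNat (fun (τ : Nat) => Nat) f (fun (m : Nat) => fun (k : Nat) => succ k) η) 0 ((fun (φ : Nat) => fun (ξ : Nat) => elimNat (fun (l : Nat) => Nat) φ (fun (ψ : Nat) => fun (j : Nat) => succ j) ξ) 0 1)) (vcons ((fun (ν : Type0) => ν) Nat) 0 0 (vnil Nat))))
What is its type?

type:
  Eq (Vec Nat 3) (vcons Nat 2 0 (vcons Nat 1 1 (vcons Nat 0 0 (vnil Nat)))) (vcons Nat 2 0 (vcons Nat 1 1 (vcons Nat 0 0 (vnil Nat))))
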